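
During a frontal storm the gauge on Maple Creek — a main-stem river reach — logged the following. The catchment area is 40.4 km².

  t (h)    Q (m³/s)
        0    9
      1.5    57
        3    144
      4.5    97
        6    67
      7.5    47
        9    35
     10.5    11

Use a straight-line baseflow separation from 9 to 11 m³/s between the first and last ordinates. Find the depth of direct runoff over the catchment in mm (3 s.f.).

Direct runoff: 0.00, 47.71, 134.43, 87.14, 56.86, 36.57, 24.29, 0.00 m³/s; ΣQ_DR = 387.0 m³/s.
V = ΣQ_DR · Δt = 387.0 × 5400 s = 2.090 × 10^6 m³.
Over A = 40.4 km², depth = V / A = 51.7 mm.

d ≈ 51.7 mm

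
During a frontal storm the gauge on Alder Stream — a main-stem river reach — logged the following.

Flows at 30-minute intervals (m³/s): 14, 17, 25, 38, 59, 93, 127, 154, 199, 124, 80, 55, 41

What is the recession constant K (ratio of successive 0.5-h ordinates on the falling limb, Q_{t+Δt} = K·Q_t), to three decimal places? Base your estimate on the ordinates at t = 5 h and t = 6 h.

K ≈ 0.716

Using the recession-limb readings at t = 5 h and t = 6 h: Q falls from 80 to 41 m³/s over 2 intervals.
K = (Q₂/Q₁)^(1/2) = (41/80)^(1/2) = 0.716.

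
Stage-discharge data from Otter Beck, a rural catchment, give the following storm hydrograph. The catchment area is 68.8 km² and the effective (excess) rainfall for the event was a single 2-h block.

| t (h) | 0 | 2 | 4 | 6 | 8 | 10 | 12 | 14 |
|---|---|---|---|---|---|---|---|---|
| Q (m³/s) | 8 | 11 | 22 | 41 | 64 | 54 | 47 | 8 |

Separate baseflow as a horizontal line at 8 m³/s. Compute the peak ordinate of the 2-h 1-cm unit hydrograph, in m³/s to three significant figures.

U_p ≈ 28.0 m³/s

Direct runoff: 0.0, 3.0, 14.0, 33.0, 56.0, 46.0, 39.0, 0.0 m³/s; ΣQ_DR = 191.0 m³/s, peak = 56.0 m³/s.
Runoff depth d = ΣQ_DR·Δt / A = 191.0 × 7200 / (68.8 km²) = 19.99 mm.
The 1-cm UH is the DRH scaled by (10 mm)/d, so U_p = 56.0 × 10/19.99 = 28.0 m³/s.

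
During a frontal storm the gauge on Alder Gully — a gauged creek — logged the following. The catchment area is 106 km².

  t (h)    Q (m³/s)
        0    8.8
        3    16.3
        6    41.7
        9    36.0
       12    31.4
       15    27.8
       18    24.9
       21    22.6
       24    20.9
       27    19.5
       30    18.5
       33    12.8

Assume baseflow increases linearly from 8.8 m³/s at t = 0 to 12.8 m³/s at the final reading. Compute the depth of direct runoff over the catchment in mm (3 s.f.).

Direct runoff: 0.00, 7.14, 32.17, 26.11, 21.15, 17.18, 13.92, 11.25, 9.19, 7.43, 6.06, 0.00 m³/s; ΣQ_DR = 151.6 m³/s.
V = ΣQ_DR · Δt = 151.6 × 10800 s = 1.637 × 10^6 m³.
Over A = 106 km², depth = V / A = 15.4 mm.

d ≈ 15.4 mm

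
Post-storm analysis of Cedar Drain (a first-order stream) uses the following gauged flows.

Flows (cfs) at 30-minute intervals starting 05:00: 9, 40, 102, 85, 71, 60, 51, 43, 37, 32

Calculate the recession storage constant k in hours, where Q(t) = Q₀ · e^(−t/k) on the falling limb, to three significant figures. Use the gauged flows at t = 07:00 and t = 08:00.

On the falling limb, Q drops from 71 to 51 cfs between t = 07:00 and t = 08:00 (Δt = 1 h).
k = −Δt / ln(Q₂/Q₁) = −1 / ln(51/71) = 3.02 h.

k ≈ 3.02 h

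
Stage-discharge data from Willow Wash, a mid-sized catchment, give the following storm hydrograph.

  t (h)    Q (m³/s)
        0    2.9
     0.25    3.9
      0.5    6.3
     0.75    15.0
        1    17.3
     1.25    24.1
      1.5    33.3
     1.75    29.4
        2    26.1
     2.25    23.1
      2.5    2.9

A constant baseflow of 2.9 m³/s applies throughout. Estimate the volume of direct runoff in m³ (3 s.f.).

Direct-runoff ordinates (Q − Q_b): 0.0, 1.0, 3.4, 12.1, 14.4, 21.2, 30.4, 26.5, 23.2, 20.2, 0.0 m³/s.
ΣQ_DR = 152.4 m³/s.
With Δt = 0.25 h = 900 s, V = ΣQ_DR · Δt = 152.4 × 900 = 1.37 × 10^5 m³.

V ≈ 1.37 × 10^5 m³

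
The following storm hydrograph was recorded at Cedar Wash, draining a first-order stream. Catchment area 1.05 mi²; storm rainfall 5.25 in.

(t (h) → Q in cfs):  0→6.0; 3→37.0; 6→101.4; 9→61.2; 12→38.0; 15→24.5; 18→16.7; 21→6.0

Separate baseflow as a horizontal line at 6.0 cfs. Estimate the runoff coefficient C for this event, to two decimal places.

ΣQ_DR = 242.8 cfs; V = ΣQ_DR·Δt = 2.622 × 10^6 ft³.
Runoff depth d = V / A = 1.075 in.
C = d / P = 1.075 / 5.25 = 0.20.

C ≈ 0.20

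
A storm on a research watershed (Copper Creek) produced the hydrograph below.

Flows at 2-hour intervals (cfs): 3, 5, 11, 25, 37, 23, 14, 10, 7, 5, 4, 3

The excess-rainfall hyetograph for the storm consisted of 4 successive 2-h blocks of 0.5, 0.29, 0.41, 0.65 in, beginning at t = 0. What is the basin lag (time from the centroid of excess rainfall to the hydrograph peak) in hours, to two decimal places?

t_L ≈ 3.69 h

Centroid of excess rainfall: t_c = Σ P_i·t̄_i / ΣP_i = 4.3081 h (block centres at 1, 3, 5, 7 h).
Hydrograph peak occurs at t = 8 h, so basin lag t_L = 8 − 4.3081 = 3.69 h.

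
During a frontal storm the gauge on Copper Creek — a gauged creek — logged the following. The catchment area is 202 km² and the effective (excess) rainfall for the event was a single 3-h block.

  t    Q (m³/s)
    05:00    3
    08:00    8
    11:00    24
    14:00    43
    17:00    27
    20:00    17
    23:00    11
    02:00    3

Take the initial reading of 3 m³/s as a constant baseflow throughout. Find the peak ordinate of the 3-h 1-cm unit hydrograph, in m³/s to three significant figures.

Direct runoff: 0.0, 5.0, 21.0, 40.0, 24.0, 14.0, 8.0, 0.0 m³/s; ΣQ_DR = 112.0 m³/s, peak = 40.0 m³/s.
Runoff depth d = ΣQ_DR·Δt / A = 112.0 × 10800 / (202 km²) = 5.988 mm.
The 1-cm UH is the DRH scaled by (10 mm)/d, so U_p = 40.0 × 10/5.988 = 66.8 m³/s.

U_p ≈ 66.8 m³/s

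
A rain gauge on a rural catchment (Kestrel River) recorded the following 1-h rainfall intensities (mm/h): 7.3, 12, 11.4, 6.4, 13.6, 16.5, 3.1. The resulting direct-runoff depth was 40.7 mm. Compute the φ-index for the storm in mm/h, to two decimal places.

Only the 6 blocks with intensity above φ contribute runoff: 7.3, 12, 11.4, 6.4, 13.6, 16.5 mm/h.
Σ(I−φ)·Δt = d  ⇒  (7.3+12+11.4+6.4+13.6+16.5 − 6φ)·1 = 40.7
φ = (67.20 − 40.7/1) / 6 = 4.42 mm/h.

φ ≈ 4.42 mm/h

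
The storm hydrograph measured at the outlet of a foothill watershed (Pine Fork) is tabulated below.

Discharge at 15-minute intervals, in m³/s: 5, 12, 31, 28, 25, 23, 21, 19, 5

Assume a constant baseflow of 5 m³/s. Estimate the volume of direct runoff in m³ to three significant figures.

Direct-runoff ordinates (Q − Q_b): 0.0, 7.0, 26.0, 23.0, 20.0, 18.0, 16.0, 14.0, 0.0 m³/s.
ΣQ_DR = 124.0 m³/s.
With Δt = 0.25 h = 900 s, V = ΣQ_DR · Δt = 124.0 × 900 = 1.12 × 10^5 m³.

V ≈ 1.12 × 10^5 m³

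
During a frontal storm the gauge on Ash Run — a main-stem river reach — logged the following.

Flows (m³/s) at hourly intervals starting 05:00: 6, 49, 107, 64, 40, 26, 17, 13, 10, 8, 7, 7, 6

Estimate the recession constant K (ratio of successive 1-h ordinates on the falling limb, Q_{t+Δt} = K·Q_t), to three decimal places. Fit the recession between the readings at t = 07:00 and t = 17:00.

Using the recession-limb readings at t = 07:00 and t = 17:00: Q falls from 107 to 6 m³/s over 10 intervals.
K = (Q₂/Q₁)^(1/10) = (6/107)^(1/10) = 0.750.

K ≈ 0.750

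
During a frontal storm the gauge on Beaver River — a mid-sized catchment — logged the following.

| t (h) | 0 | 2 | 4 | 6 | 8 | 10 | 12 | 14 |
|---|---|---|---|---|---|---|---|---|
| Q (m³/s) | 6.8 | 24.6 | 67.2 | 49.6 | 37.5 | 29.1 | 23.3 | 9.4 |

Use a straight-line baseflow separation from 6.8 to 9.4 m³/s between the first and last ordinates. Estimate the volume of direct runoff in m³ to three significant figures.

V ≈ 1.32 × 10^6 m³

Direct-runoff ordinates (Q − Q_b): 0.00, 17.43, 59.66, 41.69, 29.21, 20.44, 14.27, 0.00 m³/s.
ΣQ_DR = 182.7 m³/s.
With Δt = 2 h = 7200 s, V = ΣQ_DR · Δt = 182.7 × 7200 = 1.32 × 10^6 m³.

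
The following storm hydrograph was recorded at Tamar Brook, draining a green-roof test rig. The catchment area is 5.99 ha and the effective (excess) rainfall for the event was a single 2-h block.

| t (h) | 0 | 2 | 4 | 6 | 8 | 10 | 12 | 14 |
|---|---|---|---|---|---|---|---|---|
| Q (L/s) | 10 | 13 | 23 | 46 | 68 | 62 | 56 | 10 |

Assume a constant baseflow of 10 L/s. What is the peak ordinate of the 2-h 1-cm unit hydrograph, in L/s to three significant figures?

Direct runoff: 0.0, 3.0, 13.0, 36.0, 58.0, 52.0, 46.0, 0.0 L/s; ΣQ_DR = 208.0 L/s, peak = 58.0 L/s.
Runoff depth d = ΣQ_DR·Δt / A = 208.0 × 7200 / (5.99 ha) = 25.00 mm.
The 1-cm UH is the DRH scaled by (10 mm)/d, so U_p = 58.0 × 10/25.00 = 23.2 L/s.

U_p ≈ 23.2 L/s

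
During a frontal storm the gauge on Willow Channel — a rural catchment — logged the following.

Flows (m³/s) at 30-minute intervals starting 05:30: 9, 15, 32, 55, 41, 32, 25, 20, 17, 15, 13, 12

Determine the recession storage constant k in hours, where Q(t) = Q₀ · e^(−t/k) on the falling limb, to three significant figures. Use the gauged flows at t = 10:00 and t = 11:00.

On the falling limb, Q drops from 15 to 12 m³/s between t = 10:00 and t = 11:00 (Δt = 1 h).
k = −Δt / ln(Q₂/Q₁) = −1 / ln(12/15) = 4.48 h.

k ≈ 4.48 h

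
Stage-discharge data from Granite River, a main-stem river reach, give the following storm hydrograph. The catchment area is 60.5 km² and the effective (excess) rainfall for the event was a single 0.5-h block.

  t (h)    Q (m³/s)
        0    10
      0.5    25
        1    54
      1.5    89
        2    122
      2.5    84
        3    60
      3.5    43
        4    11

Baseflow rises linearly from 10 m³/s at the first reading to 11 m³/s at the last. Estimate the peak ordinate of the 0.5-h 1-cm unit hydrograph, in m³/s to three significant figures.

Direct runoff: 0.00, 14.88, 43.75, 78.62, 111.50, 73.38, 49.25, 32.12, 0.00 m³/s; ΣQ_DR = 403.5 m³/s, peak = 111.50 m³/s.
Runoff depth d = ΣQ_DR·Δt / A = 403.5 × 1800 / (60.5 km²) = 12.00 mm.
The 1-cm UH is the DRH scaled by (10 mm)/d, so U_p = 111.50 × 10/12.00 = 92.9 m³/s.

U_p ≈ 92.9 m³/s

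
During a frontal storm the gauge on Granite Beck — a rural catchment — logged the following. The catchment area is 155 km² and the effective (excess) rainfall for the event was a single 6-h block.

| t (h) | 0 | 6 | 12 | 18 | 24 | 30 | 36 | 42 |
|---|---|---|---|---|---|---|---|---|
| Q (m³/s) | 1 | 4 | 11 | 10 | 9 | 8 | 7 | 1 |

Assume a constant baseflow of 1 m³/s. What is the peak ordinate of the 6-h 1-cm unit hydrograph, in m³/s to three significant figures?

Direct runoff: 0.0, 3.0, 10.0, 9.0, 8.0, 7.0, 6.0, 0.0 m³/s; ΣQ_DR = 43.00 m³/s, peak = 10.0 m³/s.
Runoff depth d = ΣQ_DR·Δt / A = 43.00 × 21600 / (155 km²) = 5.992 mm.
The 1-cm UH is the DRH scaled by (10 mm)/d, so U_p = 10.0 × 10/5.992 = 16.7 m³/s.

U_p ≈ 16.7 m³/s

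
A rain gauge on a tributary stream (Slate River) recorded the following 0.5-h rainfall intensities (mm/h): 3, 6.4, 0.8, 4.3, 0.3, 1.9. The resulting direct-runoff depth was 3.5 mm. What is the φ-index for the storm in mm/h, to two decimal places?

φ ≈ 2.23 mm/h

Only the 3 blocks with intensity above φ contribute runoff: 3, 6.4, 4.3 mm/h.
Σ(I−φ)·Δt = d  ⇒  (3+6.4+4.3 − 3φ)·0.5 = 3.5
φ = (13.70 − 3.5/0.5) / 3 = 2.23 mm/h.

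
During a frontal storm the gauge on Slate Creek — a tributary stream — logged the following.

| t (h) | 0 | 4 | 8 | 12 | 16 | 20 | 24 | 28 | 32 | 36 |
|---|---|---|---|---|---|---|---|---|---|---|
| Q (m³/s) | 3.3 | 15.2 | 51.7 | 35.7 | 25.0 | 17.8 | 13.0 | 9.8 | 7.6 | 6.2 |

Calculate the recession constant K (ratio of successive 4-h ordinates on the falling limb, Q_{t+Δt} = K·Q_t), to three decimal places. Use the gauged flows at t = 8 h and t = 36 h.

Using the recession-limb readings at t = 8 h and t = 36 h: Q falls from 51.7 to 6.2 m³/s over 7 intervals.
K = (Q₂/Q₁)^(1/7) = (6.2/51.7)^(1/7) = 0.739.

K ≈ 0.739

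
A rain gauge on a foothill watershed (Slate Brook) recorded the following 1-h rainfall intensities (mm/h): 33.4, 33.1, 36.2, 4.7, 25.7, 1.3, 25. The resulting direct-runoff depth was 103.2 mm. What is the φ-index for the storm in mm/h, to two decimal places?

Only the 5 blocks with intensity above φ contribute runoff: 33.4, 33.1, 36.2, 25.7, 25 mm/h.
Σ(I−φ)·Δt = d  ⇒  (33.4+33.1+36.2+25.7+25 − 5φ)·1 = 103.2
φ = (153.4 − 103.2/1) / 5 = 10.04 mm/h.

φ ≈ 10.04 mm/h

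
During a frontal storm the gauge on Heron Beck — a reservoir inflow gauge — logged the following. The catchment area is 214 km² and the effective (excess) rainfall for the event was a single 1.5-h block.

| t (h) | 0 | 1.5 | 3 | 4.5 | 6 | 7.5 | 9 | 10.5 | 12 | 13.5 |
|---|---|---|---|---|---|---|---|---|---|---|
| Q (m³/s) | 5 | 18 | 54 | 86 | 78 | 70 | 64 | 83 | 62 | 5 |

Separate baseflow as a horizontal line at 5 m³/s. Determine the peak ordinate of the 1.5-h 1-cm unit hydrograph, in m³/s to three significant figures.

U_p ≈ 67.6 m³/s

Direct runoff: 0.0, 13.0, 49.0, 81.0, 73.0, 65.0, 59.0, 78.0, 57.0, 0.0 m³/s; ΣQ_DR = 475.0 m³/s, peak = 81.0 m³/s.
Runoff depth d = ΣQ_DR·Δt / A = 475.0 × 5400 / (214 km²) = 11.99 mm.
The 1-cm UH is the DRH scaled by (10 mm)/d, so U_p = 81.0 × 10/11.99 = 67.6 m³/s.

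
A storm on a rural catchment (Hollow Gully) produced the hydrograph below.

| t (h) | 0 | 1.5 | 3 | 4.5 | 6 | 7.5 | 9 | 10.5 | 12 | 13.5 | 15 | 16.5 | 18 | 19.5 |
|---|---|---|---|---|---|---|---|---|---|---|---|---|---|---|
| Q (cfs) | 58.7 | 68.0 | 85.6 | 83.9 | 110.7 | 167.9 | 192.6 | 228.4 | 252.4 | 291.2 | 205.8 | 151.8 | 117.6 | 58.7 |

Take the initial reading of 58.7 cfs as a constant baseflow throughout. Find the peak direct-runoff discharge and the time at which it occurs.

Q_p = 232.5 cfs at t = 13.5 h

Subtracting baseflow gives direct-runoff ordinates: 0.0, 9.3, 26.9, 25.2, 52.0, 109.2, 133.9, 169.7, 193.7, 232.5, 147.1, 93.1, 58.9, 0.0 cfs.
The maximum is 232.5 cfs, occurring at the reading for t = 13.5 h.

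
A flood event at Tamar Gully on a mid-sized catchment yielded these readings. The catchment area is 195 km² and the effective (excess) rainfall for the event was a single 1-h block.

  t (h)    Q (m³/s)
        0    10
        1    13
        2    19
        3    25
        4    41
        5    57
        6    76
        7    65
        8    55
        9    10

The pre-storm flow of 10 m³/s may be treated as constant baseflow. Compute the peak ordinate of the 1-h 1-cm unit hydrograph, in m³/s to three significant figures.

U_p ≈ 132 m³/s

Direct runoff: 0.0, 3.0, 9.0, 15.0, 31.0, 47.0, 66.0, 55.0, 45.0, 0.0 m³/s; ΣQ_DR = 271.0 m³/s, peak = 66.0 m³/s.
Runoff depth d = ΣQ_DR·Δt / A = 271.0 × 3600 / (195 km²) = 5.003 mm.
The 1-cm UH is the DRH scaled by (10 mm)/d, so U_p = 66.0 × 10/5.003 = 132 m³/s.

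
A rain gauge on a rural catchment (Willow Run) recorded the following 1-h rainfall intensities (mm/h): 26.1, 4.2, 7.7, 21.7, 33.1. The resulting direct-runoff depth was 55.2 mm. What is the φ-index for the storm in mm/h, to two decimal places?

Only the 3 blocks with intensity above φ contribute runoff: 26.1, 21.7, 33.1 mm/h.
Σ(I−φ)·Δt = d  ⇒  (26.1+21.7+33.1 − 3φ)·1 = 55.2
φ = (80.90 − 55.2/1) / 3 = 8.57 mm/h.

φ ≈ 8.57 mm/h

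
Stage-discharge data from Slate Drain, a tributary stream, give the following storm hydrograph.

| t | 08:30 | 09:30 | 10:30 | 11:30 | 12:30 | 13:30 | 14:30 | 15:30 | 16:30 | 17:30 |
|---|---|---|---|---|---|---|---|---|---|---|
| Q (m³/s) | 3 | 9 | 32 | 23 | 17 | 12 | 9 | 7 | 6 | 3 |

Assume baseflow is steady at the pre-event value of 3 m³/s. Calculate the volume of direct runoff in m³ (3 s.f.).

Direct-runoff ordinates (Q − Q_b): 0.0, 6.0, 29.0, 20.0, 14.0, 9.0, 6.0, 4.0, 3.0, 0.0 m³/s.
ΣQ_DR = 91.00 m³/s.
With Δt = 1 h = 3600 s, V = ΣQ_DR · Δt = 91.00 × 3600 = 3.28 × 10^5 m³.

V ≈ 3.28 × 10^5 m³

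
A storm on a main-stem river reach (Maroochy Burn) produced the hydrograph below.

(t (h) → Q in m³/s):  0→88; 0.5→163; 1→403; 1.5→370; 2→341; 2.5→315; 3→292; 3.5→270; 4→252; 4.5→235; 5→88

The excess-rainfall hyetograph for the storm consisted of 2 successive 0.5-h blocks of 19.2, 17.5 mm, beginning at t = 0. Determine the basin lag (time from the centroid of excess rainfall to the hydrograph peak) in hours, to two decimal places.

Centroid of excess rainfall: t_c = Σ P_i·t̄_i / ΣP_i = 0.4884 h (block centres at 0.25, 0.75 h).
Hydrograph peak occurs at t = 1 h, so basin lag t_L = 1 − 0.4884 = 0.51 h.

t_L ≈ 0.51 h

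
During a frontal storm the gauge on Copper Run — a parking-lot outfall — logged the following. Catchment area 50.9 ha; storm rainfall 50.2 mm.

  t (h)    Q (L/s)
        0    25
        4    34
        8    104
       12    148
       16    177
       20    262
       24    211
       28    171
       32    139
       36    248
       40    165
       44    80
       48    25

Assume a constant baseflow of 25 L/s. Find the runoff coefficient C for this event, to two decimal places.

ΣQ_DR = 1464 L/s; V = ΣQ_DR·Δt = 2.108 × 10^7 L.
Runoff depth d = V / A = 41.42 mm.
C = d / P = 41.42 / 50.2 = 0.83.

C ≈ 0.83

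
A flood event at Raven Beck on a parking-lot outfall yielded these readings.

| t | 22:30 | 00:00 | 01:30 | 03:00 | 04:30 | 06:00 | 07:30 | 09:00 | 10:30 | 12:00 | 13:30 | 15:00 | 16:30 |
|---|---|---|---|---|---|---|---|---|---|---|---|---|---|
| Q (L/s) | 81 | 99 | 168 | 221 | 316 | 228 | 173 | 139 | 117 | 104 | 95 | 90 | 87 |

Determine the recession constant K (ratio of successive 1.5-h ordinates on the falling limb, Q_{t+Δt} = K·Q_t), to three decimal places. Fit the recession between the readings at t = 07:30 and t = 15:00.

Using the recession-limb readings at t = 07:30 and t = 15:00: Q falls from 173 to 90 L/s over 5 intervals.
K = (Q₂/Q₁)^(1/5) = (90/173)^(1/5) = 0.877.

K ≈ 0.877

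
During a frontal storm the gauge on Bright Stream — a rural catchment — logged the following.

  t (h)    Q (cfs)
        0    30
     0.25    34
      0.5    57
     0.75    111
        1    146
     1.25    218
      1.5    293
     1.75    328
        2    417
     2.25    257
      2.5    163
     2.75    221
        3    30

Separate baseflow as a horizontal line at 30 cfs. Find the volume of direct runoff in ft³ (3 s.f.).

V ≈ 1.72 × 10^6 ft³

Direct-runoff ordinates (Q − Q_b): 0.0, 4.0, 27.0, 81.0, 116.0, 188.0, 263.0, 298.0, 387.0, 227.0, 133.0, 191.0, 0.0 cfs.
ΣQ_DR = 1915 cfs.
With Δt = 0.25 h = 900 s, V = ΣQ_DR · Δt = 1915 × 900 = 1.72 × 10^6 ft³.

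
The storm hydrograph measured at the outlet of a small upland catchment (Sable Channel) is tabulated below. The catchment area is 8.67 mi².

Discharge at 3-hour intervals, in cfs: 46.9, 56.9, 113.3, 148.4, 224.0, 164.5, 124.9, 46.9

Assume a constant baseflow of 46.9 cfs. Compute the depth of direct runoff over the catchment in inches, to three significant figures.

Direct runoff: 0.0, 10.0, 66.4, 101.5, 177.1, 117.6, 78.0, 0.0 cfs; ΣQ_DR = 550.6 cfs.
V = ΣQ_DR · Δt = 550.6 × 10800 s = 5.946 × 10^6 ft³.
Over A = 8.67 mi², depth = V / A = 0.295 in.

d ≈ 0.295 in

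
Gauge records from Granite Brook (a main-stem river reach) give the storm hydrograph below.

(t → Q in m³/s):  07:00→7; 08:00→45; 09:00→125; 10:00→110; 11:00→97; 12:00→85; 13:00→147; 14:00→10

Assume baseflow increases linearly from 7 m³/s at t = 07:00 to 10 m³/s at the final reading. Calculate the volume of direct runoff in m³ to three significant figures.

Direct-runoff ordinates (Q − Q_b): 0.00, 37.57, 117.14, 101.71, 88.29, 75.86, 137.43, 0.00 m³/s.
ΣQ_DR = 558.0 m³/s.
With Δt = 1 h = 3600 s, V = ΣQ_DR · Δt = 558.0 × 3600 = 2.01 × 10^6 m³.

V ≈ 2.01 × 10^6 m³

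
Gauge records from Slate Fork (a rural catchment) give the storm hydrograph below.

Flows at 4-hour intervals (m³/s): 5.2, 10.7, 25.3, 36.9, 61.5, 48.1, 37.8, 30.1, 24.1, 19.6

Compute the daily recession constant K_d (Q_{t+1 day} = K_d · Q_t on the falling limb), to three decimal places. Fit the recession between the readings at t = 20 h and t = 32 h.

K_d ≈ 0.251

Between t = 20 h and t = 32 h the flow falls from 48.1 to 24.1 m³/s over 3×4 h = 12 h.
Per-interval ratio K = (24.1/48.1)^(1/3) = 0.7943; K_d = K^(24/4) = 0.251.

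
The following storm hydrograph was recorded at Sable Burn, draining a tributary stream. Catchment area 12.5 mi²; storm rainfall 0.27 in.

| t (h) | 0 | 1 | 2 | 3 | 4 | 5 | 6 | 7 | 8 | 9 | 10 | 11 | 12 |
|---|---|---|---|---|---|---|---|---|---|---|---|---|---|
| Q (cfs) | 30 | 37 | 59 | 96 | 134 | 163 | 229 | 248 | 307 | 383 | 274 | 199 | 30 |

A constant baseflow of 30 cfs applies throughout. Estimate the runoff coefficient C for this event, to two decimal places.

C ≈ 0.83

ΣQ_DR = 1799 cfs; V = ΣQ_DR·Δt = 6.476 × 10^6 ft³.
Runoff depth d = V / A = 0.2230 in.
C = d / P = 0.2230 / 0.27 = 0.83.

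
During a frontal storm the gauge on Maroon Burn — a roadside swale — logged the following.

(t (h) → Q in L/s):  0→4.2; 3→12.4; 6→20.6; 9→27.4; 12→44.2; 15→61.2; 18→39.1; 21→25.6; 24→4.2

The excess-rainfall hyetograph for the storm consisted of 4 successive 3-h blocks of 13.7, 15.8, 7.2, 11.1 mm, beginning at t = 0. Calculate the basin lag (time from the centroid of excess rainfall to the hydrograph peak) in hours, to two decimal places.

Centroid of excess rainfall: t_c = Σ P_i·t̄_i / ΣP_i = 5.4854 h (block centres at 1.5, 4.5, 7.5, 10.5 h).
Hydrograph peak occurs at t = 15 h, so basin lag t_L = 15 − 5.4854 = 9.51 h.

t_L ≈ 9.51 h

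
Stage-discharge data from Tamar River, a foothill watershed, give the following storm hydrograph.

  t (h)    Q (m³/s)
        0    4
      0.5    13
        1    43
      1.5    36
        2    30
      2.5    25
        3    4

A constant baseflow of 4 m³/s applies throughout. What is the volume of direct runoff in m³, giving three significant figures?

Direct-runoff ordinates (Q − Q_b): 0.0, 9.0, 39.0, 32.0, 26.0, 21.0, 0.0 m³/s.
ΣQ_DR = 127.0 m³/s.
With Δt = 0.5 h = 1800 s, V = ΣQ_DR · Δt = 127.0 × 1800 = 2.29 × 10^5 m³.

V ≈ 2.29 × 10^5 m³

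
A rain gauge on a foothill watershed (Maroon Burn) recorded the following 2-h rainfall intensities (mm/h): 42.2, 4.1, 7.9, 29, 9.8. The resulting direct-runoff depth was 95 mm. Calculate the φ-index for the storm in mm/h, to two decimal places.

φ ≈ 11.85 mm/h

Only the 2 blocks with intensity above φ contribute runoff: 42.2, 29 mm/h.
Σ(I−φ)·Δt = d  ⇒  (42.2+29 − 2φ)·2 = 95
φ = (71.20 − 95/2) / 2 = 11.85 mm/h.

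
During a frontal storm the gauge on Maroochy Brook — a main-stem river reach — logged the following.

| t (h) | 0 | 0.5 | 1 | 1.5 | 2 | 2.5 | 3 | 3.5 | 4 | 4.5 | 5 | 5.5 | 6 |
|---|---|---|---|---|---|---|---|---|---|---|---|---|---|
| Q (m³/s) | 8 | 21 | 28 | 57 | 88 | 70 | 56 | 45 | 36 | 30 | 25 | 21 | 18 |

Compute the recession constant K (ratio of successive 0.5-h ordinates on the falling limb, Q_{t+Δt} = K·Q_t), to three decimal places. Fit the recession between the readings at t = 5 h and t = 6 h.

Using the recession-limb readings at t = 5 h and t = 6 h: Q falls from 25 to 18 m³/s over 2 intervals.
K = (Q₂/Q₁)^(1/2) = (18/25)^(1/2) = 0.849.

K ≈ 0.849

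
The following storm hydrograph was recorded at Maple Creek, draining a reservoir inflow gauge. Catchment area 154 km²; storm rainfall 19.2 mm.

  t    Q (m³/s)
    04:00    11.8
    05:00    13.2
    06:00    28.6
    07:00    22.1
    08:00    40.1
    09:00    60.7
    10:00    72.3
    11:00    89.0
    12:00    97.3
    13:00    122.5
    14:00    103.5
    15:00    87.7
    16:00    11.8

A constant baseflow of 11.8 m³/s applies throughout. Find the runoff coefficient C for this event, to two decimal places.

ΣQ_DR = 607.2 m³/s; V = ΣQ_DR·Δt = 2.186 × 10^6 m³.
Runoff depth d = V / A = 14.19 mm.
C = d / P = 14.19 / 19.2 = 0.74.

C ≈ 0.74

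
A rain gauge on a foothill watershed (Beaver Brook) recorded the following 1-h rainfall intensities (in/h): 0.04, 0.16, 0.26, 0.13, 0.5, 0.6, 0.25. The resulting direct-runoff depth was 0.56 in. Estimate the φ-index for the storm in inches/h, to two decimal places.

φ ≈ 0.27 in/h

Only the 2 blocks with intensity above φ contribute runoff: 0.5, 0.6 in/h.
Σ(I−φ)·Δt = d  ⇒  (0.5+0.6 − 2φ)·1 = 0.56
φ = (1.100 − 0.56/1) / 2 = 0.27 in/h.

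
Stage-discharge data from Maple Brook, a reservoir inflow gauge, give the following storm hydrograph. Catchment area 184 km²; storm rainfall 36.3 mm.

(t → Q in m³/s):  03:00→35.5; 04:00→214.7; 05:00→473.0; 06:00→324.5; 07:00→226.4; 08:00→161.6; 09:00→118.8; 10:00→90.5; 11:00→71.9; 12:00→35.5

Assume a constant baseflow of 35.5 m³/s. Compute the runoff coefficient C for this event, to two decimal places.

C ≈ 0.75

ΣQ_DR = 1397 m³/s; V = ΣQ_DR·Δt = 5.031 × 10^6 m³.
Runoff depth d = V / A = 27.34 mm.
C = d / P = 27.34 / 36.3 = 0.75.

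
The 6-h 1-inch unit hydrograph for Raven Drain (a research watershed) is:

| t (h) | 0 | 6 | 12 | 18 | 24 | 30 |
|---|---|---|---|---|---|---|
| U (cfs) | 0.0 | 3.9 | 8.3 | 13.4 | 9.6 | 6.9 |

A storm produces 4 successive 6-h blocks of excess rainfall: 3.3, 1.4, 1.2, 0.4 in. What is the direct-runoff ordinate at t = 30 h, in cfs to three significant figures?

Q ≈ 55.6 cfs

By discrete convolution, Q_j = Σ (P_i / 1 in) · U_{j−i}.
At t = 30 h (j=5): Q = (3.3/1)·6.9 + (1.4/1)·9.6 + (1.2/1)·13.4 + (0.4/1)·8.3 = 55.6 cfs.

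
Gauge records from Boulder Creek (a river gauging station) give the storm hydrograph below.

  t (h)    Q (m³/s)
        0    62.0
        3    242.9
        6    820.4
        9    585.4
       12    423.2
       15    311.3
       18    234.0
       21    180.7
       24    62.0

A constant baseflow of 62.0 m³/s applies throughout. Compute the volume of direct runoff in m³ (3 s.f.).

V ≈ 2.55 × 10^7 m³

Direct-runoff ordinates (Q − Q_b): 0.0, 180.9, 758.4, 523.4, 361.2, 249.3, 172.0, 118.7, 0.0 m³/s.
ΣQ_DR = 2364 m³/s.
With Δt = 3 h = 10800 s, V = ΣQ_DR · Δt = 2364 × 10800 = 2.55 × 10^7 m³.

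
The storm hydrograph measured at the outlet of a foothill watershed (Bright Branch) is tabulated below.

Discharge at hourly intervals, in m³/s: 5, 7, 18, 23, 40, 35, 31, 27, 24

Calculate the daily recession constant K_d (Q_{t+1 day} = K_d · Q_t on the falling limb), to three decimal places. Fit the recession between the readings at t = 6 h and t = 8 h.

Between t = 6 h and t = 8 h the flow falls from 31 to 24 m³/s over 2×1 h = 2 h.
Per-interval ratio K = (24/31)^(1/2) = 0.8799; K_d = K^(24/1) = 0.046.

K_d ≈ 0.046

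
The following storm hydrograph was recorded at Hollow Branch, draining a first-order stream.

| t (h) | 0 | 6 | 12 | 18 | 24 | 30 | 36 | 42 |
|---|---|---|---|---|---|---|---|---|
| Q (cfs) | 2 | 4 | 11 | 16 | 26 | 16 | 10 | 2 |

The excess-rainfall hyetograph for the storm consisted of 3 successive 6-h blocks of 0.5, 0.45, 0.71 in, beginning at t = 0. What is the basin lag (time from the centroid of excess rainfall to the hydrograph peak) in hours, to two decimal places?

Centroid of excess rainfall: t_c = Σ P_i·t̄_i / ΣP_i = 9.7590 h (block centres at 3, 9, 15 h).
Hydrograph peak occurs at t = 24 h, so basin lag t_L = 24 − 9.7590 = 14.24 h.

t_L ≈ 14.24 h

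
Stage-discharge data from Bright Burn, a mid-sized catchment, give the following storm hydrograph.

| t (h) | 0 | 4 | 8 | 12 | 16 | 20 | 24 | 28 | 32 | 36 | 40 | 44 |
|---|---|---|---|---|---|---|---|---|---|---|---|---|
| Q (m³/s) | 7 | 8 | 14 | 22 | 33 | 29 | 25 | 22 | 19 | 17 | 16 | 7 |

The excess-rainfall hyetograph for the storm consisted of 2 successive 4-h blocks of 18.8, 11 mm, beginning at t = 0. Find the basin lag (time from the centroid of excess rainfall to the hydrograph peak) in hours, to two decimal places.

Centroid of excess rainfall: t_c = Σ P_i·t̄_i / ΣP_i = 3.4765 h (block centres at 2, 6 h).
Hydrograph peak occurs at t = 16 h, so basin lag t_L = 16 − 3.4765 = 12.52 h.

t_L ≈ 12.52 h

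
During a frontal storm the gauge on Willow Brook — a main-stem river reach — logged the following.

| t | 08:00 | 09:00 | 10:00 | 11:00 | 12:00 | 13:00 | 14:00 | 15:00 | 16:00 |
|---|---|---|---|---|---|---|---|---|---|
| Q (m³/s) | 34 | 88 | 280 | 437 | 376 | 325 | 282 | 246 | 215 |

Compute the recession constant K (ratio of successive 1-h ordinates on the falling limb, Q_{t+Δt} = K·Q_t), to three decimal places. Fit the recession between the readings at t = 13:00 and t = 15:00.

K ≈ 0.870

Using the recession-limb readings at t = 13:00 and t = 15:00: Q falls from 325 to 246 m³/s over 2 intervals.
K = (Q₂/Q₁)^(1/2) = (246/325)^(1/2) = 0.870.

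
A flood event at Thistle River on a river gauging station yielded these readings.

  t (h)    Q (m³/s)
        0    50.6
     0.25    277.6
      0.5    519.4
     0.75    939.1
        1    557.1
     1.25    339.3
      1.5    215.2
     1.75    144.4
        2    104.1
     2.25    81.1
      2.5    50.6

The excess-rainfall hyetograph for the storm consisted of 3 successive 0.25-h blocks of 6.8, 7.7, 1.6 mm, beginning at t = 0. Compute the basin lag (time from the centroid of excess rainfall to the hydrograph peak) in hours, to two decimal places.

t_L ≈ 0.46 h

Centroid of excess rainfall: t_c = Σ P_i·t̄_i / ΣP_i = 0.2943 h (block centres at 0.125, 0.375, 0.625 h).
Hydrograph peak occurs at t = 0.75 h, so basin lag t_L = 0.75 − 0.2943 = 0.46 h.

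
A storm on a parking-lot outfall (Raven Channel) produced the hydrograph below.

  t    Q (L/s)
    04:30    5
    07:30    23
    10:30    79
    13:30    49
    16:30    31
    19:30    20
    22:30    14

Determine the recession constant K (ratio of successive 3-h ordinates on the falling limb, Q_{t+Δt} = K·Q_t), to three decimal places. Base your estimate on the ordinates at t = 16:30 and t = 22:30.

Using the recession-limb readings at t = 16:30 and t = 22:30: Q falls from 31 to 14 L/s over 2 intervals.
K = (Q₂/Q₁)^(1/2) = (14/31)^(1/2) = 0.672.

K ≈ 0.672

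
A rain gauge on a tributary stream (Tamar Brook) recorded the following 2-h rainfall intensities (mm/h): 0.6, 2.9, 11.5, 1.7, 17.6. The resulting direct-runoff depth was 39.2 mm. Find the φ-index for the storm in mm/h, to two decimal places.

φ ≈ 4.75 mm/h

Only the 2 blocks with intensity above φ contribute runoff: 11.5, 17.6 mm/h.
Σ(I−φ)·Δt = d  ⇒  (11.5+17.6 − 2φ)·2 = 39.2
φ = (29.10 − 39.2/2) / 2 = 4.75 mm/h.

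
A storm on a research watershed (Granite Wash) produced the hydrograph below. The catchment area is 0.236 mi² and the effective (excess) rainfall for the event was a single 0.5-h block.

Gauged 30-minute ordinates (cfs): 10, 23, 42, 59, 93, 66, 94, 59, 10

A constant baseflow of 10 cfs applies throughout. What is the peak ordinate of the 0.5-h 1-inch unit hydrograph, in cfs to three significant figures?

Direct runoff: 0.0, 13.0, 32.0, 49.0, 83.0, 56.0, 84.0, 49.0, 0.0 cfs; ΣQ_DR = 366.0 cfs, peak = 84.0 cfs.
Runoff depth d = ΣQ_DR·Δt / A = 366.0 × 1800 / (0.236 mi²) = 1.202 in.
The 1-inch UH is the DRH scaled by (1 in)/d, so U_p = 84.0 × 1/1.202 = 69.9 cfs.

U_p ≈ 69.9 cfs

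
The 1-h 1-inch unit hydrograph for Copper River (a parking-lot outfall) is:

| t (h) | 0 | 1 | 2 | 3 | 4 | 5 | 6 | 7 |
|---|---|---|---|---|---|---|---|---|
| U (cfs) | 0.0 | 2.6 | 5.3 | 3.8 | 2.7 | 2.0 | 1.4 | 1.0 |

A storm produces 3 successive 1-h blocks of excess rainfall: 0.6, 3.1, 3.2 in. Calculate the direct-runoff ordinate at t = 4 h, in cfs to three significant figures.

Q ≈ 30.4 cfs

By discrete convolution, Q_j = Σ (P_i / 1 in) · U_{j−i}.
At t = 4 h (j=4): Q = (0.6/1)·2.7 + (3.1/1)·3.8 + (3.2/1)·5.3 = 30.4 cfs.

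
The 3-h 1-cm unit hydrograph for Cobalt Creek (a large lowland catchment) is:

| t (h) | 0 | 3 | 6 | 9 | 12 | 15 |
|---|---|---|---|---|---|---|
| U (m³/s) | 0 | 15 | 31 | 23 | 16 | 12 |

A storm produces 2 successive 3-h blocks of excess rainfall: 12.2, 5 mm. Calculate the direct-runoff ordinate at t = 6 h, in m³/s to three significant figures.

Q ≈ 45.3 m³/s

By discrete convolution, Q_j = Σ (P_i / 10 mm) · U_{j−i}.
At t = 6 h (j=2): Q = (12.2/10)·31 + (5/10)·15 = 45.3 m³/s.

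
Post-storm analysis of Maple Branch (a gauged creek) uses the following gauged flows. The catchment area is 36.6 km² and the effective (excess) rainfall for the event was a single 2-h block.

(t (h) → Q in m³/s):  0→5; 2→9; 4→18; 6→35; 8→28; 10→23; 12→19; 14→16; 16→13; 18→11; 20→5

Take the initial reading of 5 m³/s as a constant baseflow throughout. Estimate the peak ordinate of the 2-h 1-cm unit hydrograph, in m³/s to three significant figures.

Direct runoff: 0.0, 4.0, 13.0, 30.0, 23.0, 18.0, 14.0, 11.0, 8.0, 6.0, 0.0 m³/s; ΣQ_DR = 127.0 m³/s, peak = 30.0 m³/s.
Runoff depth d = ΣQ_DR·Δt / A = 127.0 × 7200 / (36.6 km²) = 24.98 mm.
The 1-cm UH is the DRH scaled by (10 mm)/d, so U_p = 30.0 × 10/24.98 = 12.0 m³/s.

U_p ≈ 12.0 m³/s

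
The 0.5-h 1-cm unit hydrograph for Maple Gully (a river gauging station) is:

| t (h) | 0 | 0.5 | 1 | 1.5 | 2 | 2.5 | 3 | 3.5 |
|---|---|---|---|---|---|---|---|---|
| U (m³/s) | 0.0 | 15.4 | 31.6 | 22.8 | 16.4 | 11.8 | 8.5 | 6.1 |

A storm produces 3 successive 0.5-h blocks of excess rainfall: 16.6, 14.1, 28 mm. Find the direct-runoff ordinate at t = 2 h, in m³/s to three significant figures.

Q ≈ 148 m³/s

By discrete convolution, Q_j = Σ (P_i / 10 mm) · U_{j−i}.
At t = 2 h (j=4): Q = (16.6/10)·16.4 + (14.1/10)·22.8 + (28/10)·31.6 = 148 m³/s.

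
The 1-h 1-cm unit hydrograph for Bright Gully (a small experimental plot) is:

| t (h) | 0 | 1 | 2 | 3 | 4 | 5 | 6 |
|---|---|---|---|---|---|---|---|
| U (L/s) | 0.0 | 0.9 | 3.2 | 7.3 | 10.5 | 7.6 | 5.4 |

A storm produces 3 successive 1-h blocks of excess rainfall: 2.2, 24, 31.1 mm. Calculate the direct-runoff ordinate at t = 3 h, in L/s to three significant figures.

By discrete convolution, Q_j = Σ (P_i / 10 mm) · U_{j−i}.
At t = 3 h (j=3): Q = (2.2/10)·7.3 + (24/10)·3.2 + (31.1/10)·0.9 = 12.1 L/s.

Q ≈ 12.1 L/s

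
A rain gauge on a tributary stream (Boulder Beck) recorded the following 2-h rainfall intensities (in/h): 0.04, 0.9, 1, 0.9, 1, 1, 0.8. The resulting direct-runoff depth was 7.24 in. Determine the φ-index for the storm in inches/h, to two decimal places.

Only the 6 blocks with intensity above φ contribute runoff: 0.9, 1, 0.9, 1, 1, 0.8 in/h.
Σ(I−φ)·Δt = d  ⇒  (0.9+1+0.9+1+1+0.8 − 6φ)·2 = 7.24
φ = (5.600 − 7.24/2) / 6 = 0.33 in/h.

φ ≈ 0.33 in/h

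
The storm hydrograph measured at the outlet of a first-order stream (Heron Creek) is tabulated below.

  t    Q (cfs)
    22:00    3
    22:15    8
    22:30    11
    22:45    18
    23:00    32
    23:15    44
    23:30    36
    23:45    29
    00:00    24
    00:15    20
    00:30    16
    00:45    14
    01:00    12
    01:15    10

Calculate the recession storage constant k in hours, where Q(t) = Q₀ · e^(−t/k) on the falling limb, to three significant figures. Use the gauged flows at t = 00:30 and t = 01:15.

On the falling limb, Q drops from 16 to 10 cfs between t = 00:30 and t = 01:15 (Δt = 0.75 h).
k = −Δt / ln(Q₂/Q₁) = −0.75 / ln(10/16) = 1.60 h.

k ≈ 1.60 h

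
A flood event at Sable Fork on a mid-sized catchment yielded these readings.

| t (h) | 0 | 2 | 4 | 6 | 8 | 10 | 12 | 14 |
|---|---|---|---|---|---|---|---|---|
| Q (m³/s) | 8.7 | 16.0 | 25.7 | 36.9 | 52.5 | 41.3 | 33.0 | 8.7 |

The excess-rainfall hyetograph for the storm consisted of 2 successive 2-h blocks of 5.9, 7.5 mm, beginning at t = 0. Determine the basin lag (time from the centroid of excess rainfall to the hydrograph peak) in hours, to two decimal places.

Centroid of excess rainfall: t_c = Σ P_i·t̄_i / ΣP_i = 2.1194 h (block centres at 1, 3 h).
Hydrograph peak occurs at t = 8 h, so basin lag t_L = 8 − 2.1194 = 5.88 h.

t_L ≈ 5.88 h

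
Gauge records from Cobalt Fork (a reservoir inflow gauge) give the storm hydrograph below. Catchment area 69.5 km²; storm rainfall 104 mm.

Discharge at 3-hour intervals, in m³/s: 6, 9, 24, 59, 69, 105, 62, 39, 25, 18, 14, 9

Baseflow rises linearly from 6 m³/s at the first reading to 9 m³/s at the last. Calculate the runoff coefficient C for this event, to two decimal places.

ΣQ_DR = 349.0 m³/s; V = ΣQ_DR·Δt = 3.769 × 10^6 m³.
Runoff depth d = V / A = 54.23 mm.
C = d / P = 54.23 / 104 = 0.52.

C ≈ 0.52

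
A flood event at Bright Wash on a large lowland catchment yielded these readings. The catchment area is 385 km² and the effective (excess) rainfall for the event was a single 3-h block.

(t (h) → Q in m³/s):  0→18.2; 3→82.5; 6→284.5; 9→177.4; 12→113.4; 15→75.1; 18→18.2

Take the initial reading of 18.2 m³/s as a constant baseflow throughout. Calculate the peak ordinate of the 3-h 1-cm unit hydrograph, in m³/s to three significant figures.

Direct runoff: 0.0, 64.3, 266.3, 159.2, 95.2, 56.9, 0.0 m³/s; ΣQ_DR = 641.9 m³/s, peak = 266.3 m³/s.
Runoff depth d = ΣQ_DR·Δt / A = 641.9 × 10800 / (385 km²) = 18.01 mm.
The 1-cm UH is the DRH scaled by (10 mm)/d, so U_p = 266.3 × 10/18.01 = 148 m³/s.

U_p ≈ 148 m³/s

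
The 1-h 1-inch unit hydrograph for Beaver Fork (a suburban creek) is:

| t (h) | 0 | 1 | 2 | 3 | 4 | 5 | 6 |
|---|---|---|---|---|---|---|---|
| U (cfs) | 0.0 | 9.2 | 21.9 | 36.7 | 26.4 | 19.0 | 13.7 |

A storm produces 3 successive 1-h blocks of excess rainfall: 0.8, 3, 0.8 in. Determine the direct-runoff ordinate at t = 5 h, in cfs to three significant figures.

By discrete convolution, Q_j = Σ (P_i / 1 in) · U_{j−i}.
At t = 5 h (j=5): Q = (0.8/1)·19.0 + (3/1)·26.4 + (0.8/1)·36.7 = 124 cfs.

Q ≈ 124 cfs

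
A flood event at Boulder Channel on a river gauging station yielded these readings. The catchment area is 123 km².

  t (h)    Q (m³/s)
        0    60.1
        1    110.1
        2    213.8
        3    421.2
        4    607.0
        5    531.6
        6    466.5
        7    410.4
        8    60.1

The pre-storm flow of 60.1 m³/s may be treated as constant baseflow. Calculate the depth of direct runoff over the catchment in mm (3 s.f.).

Direct runoff: 0.0, 50.0, 153.7, 361.1, 546.9, 471.5, 406.4, 350.3, 0.0 m³/s; ΣQ_DR = 2340 m³/s.
V = ΣQ_DR · Δt = 2340 × 3600 s = 8.424 × 10^6 m³.
Over A = 123 km², depth = V / A = 68.5 mm.

d ≈ 68.5 mm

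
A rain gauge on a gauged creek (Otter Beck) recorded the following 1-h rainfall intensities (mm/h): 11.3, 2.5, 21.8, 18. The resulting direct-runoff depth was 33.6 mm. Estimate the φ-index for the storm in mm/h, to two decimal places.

Only the 3 blocks with intensity above φ contribute runoff: 11.3, 21.8, 18 mm/h.
Σ(I−φ)·Δt = d  ⇒  (11.3+21.8+18 − 3φ)·1 = 33.6
φ = (51.10 − 33.6/1) / 3 = 5.83 mm/h.

φ ≈ 5.83 mm/h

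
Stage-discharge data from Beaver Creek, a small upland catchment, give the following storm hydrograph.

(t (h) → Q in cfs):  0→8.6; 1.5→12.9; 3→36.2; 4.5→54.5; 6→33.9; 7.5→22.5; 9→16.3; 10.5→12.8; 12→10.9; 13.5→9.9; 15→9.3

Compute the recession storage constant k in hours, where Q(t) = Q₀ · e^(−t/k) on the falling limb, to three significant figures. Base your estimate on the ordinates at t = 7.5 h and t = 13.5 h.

k ≈ 7.31 h

On the falling limb, Q drops from 22.5 to 9.9 cfs between t = 7.5 h and t = 13.5 h (Δt = 6 h).
k = −Δt / ln(Q₂/Q₁) = −6 / ln(9.9/22.5) = 7.31 h.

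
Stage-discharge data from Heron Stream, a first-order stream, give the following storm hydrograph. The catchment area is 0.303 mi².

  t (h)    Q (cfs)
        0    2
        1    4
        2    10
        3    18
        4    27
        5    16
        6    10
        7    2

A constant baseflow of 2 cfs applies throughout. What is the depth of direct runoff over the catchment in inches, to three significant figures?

Direct runoff: 0.0, 2.0, 8.0, 16.0, 25.0, 14.0, 8.0, 0.0 cfs; ΣQ_DR = 73.00 cfs.
V = ΣQ_DR · Δt = 73.00 × 3600 s = 2.628 × 10^5 ft³.
Over A = 0.303 mi², depth = V / A = 0.373 in.

d ≈ 0.373 in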